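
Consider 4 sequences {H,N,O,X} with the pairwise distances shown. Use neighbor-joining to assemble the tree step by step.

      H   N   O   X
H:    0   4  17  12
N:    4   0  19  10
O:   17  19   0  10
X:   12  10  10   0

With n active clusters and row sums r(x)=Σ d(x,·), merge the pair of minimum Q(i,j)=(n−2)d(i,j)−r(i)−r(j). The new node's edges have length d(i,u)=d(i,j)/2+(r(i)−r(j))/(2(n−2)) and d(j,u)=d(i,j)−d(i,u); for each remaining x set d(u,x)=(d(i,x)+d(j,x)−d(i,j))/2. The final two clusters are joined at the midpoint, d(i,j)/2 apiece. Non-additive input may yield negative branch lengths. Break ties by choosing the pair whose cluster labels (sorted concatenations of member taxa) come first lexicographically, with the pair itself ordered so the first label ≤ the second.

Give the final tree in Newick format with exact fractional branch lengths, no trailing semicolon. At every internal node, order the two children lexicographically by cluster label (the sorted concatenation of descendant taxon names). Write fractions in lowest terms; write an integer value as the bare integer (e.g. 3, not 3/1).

iteration 1: select H,N (d=4, Q=-58); attach at lengths (2, 2); label the merged cluster HN
  updated: d(HN,O)=16, d(HN,X)=9
iteration 2: select HN,O (d=16, Q=-35); attach at lengths (15/2, 17/2); label the merged cluster HNO
  updated: d(HNO,X)=3/2
iteration 3: select HNO,X (d=3/2); attach at lengths (3/4, 3/4); label the merged cluster HNOX
final tree: (((H:2,N:2):15/2,O:17/2):3/4,X:3/4)
total length: 43/2

(((H:2,N:2):15/2,O:17/2):3/4,X:3/4)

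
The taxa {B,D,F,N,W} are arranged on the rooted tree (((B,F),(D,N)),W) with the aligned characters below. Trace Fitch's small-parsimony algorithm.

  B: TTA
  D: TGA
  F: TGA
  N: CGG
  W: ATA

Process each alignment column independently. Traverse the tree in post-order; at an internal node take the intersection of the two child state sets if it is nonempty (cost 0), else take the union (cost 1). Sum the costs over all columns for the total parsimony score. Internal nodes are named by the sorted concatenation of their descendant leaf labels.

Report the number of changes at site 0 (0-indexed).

2

site 0, node BF: B={T} ∩ F={T} → {T} (+0)
site 0, node DN: D={T} ∪ N={C} → {C,T} (+1)
site 0, node BDFN: BF={T} ∩ DN={C,T} → {T} (+0)
site 0, node BDFNW: BDFN={T} ∪ W={A} → {A,T} (+1)
site 1, node BF: B={T} ∪ F={G} → {G,T} (+1)
site 1, node DN: D={G} ∩ N={G} → {G} (+0)
site 1, node BDFN: BF={G,T} ∩ DN={G} → {G} (+0)
site 1, node BDFNW: BDFN={G} ∪ W={T} → {G,T} (+1)
site 2, node BF: B={A} ∩ F={A} → {A} (+0)
site 2, node DN: D={A} ∪ N={G} → {A,G} (+1)
site 2, node BDFN: BF={A} ∩ DN={A,G} → {A} (+0)
site 2, node BDFNW: BDFN={A} ∩ W={A} → {A} (+0)
per-site changes: [2, 2, 1]; total = 5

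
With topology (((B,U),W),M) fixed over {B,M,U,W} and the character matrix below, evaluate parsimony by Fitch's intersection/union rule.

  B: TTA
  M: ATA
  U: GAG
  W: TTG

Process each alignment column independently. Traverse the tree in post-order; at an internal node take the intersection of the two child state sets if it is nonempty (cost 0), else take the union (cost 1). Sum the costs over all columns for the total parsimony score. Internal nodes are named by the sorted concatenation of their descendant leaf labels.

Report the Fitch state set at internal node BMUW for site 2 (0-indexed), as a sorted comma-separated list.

BU@0: {T} ∪ {G} = {G,T} (union, +1)
BUW@0: {G,T} ∩ {T} = {T} (intersection, +0)
BMUW@0: {T} ∪ {A} = {A,T} (union, +1)
BU@1: {T} ∪ {A} = {A,T} (union, +1)
BUW@1: {A,T} ∩ {T} = {T} (intersection, +0)
BMUW@1: {T} ∩ {T} = {T} (intersection, +0)
BU@2: {A} ∪ {G} = {A,G} (union, +1)
BUW@2: {A,G} ∩ {G} = {G} (intersection, +0)
BMUW@2: {G} ∪ {A} = {A,G} (union, +1)
per-site changes: [2, 1, 2]; total = 5

A,G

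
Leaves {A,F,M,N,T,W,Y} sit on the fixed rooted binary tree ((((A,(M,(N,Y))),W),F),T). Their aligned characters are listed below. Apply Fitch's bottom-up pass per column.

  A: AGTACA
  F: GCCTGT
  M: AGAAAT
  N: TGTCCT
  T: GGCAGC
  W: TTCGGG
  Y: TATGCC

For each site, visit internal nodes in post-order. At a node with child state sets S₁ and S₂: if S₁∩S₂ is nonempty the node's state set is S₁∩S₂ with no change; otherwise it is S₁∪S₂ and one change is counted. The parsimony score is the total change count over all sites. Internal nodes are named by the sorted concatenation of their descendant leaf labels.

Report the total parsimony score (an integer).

18

[col 0] NY: children N:{T}, Y:{T} ∩→ {T}; cost 0
[col 0] MNY: children M:{A}, NY:{T} ∪→ {A,T}; cost 1
[col 0] AMNY: children A:{A}, MNY:{A,T} ∩→ {A}; cost 0
[col 0] AMNWY: children AMNY:{A}, W:{T} ∪→ {A,T}; cost 1
[col 0] AFMNWY: children AMNWY:{A,T}, F:{G} ∪→ {A,G,T}; cost 1
[col 0] AFMNTWY: children AFMNWY:{A,G,T}, T:{G} ∩→ {G}; cost 0
[col 1] NY: children N:{G}, Y:{A} ∪→ {A,G}; cost 1
[col 1] MNY: children M:{G}, NY:{A,G} ∩→ {G}; cost 0
[col 1] AMNY: children A:{G}, MNY:{G} ∩→ {G}; cost 0
[col 1] AMNWY: children AMNY:{G}, W:{T} ∪→ {G,T}; cost 1
[col 1] AFMNWY: children AMNWY:{G,T}, F:{C} ∪→ {C,G,T}; cost 1
[col 1] AFMNTWY: children AFMNWY:{C,G,T}, T:{G} ∩→ {G}; cost 0
[col 2] NY: children N:{T}, Y:{T} ∩→ {T}; cost 0
[col 2] MNY: children M:{A}, NY:{T} ∪→ {A,T}; cost 1
[col 2] AMNY: children A:{T}, MNY:{A,T} ∩→ {T}; cost 0
[col 2] AMNWY: children AMNY:{T}, W:{C} ∪→ {C,T}; cost 1
[col 2] AFMNWY: children AMNWY:{C,T}, F:{C} ∩→ {C}; cost 0
[col 2] AFMNTWY: children AFMNWY:{C}, T:{C} ∩→ {C}; cost 0
[col 3] NY: children N:{C}, Y:{G} ∪→ {C,G}; cost 1
[col 3] MNY: children M:{A}, NY:{C,G} ∪→ {A,C,G}; cost 1
[col 3] AMNY: children A:{A}, MNY:{A,C,G} ∩→ {A}; cost 0
[col 3] AMNWY: children AMNY:{A}, W:{G} ∪→ {A,G}; cost 1
[col 3] AFMNWY: children AMNWY:{A,G}, F:{T} ∪→ {A,G,T}; cost 1
[col 3] AFMNTWY: children AFMNWY:{A,G,T}, T:{A} ∩→ {A}; cost 0
[col 4] NY: children N:{C}, Y:{C} ∩→ {C}; cost 0
[col 4] MNY: children M:{A}, NY:{C} ∪→ {A,C}; cost 1
[col 4] AMNY: children A:{C}, MNY:{A,C} ∩→ {C}; cost 0
[col 4] AMNWY: children AMNY:{C}, W:{G} ∪→ {C,G}; cost 1
[col 4] AFMNWY: children AMNWY:{C,G}, F:{G} ∩→ {G}; cost 0
[col 4] AFMNTWY: children AFMNWY:{G}, T:{G} ∩→ {G}; cost 0
[col 5] NY: children N:{T}, Y:{C} ∪→ {C,T}; cost 1
[col 5] MNY: children M:{T}, NY:{C,T} ∩→ {T}; cost 0
[col 5] AMNY: children A:{A}, MNY:{T} ∪→ {A,T}; cost 1
[col 5] AMNWY: children AMNY:{A,T}, W:{G} ∪→ {A,G,T}; cost 1
[col 5] AFMNWY: children AMNWY:{A,G,T}, F:{T} ∩→ {T}; cost 0
[col 5] AFMNTWY: children AFMNWY:{T}, T:{C} ∪→ {C,T}; cost 1
per-site changes: [3, 3, 2, 4, 2, 4]; total = 18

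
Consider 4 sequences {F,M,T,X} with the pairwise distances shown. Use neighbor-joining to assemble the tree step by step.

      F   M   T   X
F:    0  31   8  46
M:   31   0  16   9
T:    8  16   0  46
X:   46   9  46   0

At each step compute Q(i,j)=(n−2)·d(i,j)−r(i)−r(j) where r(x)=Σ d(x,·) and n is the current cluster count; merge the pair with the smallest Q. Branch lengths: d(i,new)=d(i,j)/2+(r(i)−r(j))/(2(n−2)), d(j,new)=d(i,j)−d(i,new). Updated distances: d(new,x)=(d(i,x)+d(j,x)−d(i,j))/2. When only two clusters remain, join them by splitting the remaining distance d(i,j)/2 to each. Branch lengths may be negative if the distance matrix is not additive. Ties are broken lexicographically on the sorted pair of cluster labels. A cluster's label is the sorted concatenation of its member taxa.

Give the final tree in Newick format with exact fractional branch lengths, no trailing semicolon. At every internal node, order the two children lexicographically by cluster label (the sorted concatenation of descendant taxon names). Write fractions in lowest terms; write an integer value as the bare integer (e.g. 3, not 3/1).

(((F:31/4,T:1/4):105/4,M:-27/4):63/8,X:63/8)

iteration 1: select F,T (d=8, Q=-139); attach at lengths (31/4, 1/4); label the merged cluster FT
  updated: d(FT,M)=39/2, d(FT,X)=42
iteration 2: select FT,M (d=39/2, Q=-141/2); attach at lengths (105/4, -27/4); label the merged cluster FMT
  updated: d(FMT,X)=63/4
iteration 3: select FMT,X (d=63/4); attach at lengths (63/8, 63/8); label the merged cluster FMTX
final tree: (((F:31/4,T:1/4):105/4,M:-27/4):63/8,X:63/8)
total length: 173/4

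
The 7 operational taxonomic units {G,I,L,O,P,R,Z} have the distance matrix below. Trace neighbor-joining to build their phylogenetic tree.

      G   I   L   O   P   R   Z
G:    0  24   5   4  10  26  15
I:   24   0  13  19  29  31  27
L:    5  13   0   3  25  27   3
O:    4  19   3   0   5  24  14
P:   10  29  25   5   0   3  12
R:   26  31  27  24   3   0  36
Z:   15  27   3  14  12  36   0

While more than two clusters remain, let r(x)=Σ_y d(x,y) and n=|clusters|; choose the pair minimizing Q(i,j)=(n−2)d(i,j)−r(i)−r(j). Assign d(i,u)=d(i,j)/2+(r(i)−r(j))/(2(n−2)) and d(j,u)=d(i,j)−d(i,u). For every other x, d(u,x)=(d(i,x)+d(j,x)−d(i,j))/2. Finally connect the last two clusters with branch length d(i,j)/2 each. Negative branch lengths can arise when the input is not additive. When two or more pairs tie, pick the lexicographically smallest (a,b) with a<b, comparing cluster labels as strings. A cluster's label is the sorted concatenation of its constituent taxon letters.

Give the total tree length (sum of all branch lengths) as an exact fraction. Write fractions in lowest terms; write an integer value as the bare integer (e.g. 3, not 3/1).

iteration 1: select P,R (d=3, Q=-216); attach at lengths (-24/5, 39/5); label the merged cluster PR
  updated: d(G,PR)=33/2, d(I,PR)=57/2, d(L,PR)=49/2, d(O,PR)=13, d(PR,Z)=45/2
iteration 2: select L,Z (d=3, Q=-118); attach at lengths (-21/8, 45/8); label the merged cluster LZ
  updated: d(G,LZ)=17/2, d(I,LZ)=37/2, d(LZ,O)=7, d(LZ,PR)=22
iteration 3: select I,LZ (d=37/2, Q=-181/2); attach at lengths (179/12, 43/12); label the merged cluster ILZ
  updated: d(G,ILZ)=7, d(ILZ,O)=15/4, d(ILZ,PR)=16
iteration 4: select G,ILZ (d=7, Q=-161/4); attach at lengths (59/16, 53/16); label the merged cluster GILZ
  updated: d(GILZ,O)=3/8, d(GILZ,PR)=51/4
iteration 5: select GILZ,O (d=3/8, Q=-209/8); attach at lengths (1/16, 5/16); label the merged cluster GILOZ
  updated: d(GILOZ,PR)=203/16
iteration 6: select GILOZ,PR (d=203/16); attach at lengths (203/32, 203/32); label the merged cluster GILOPRZ
final tree: (((G:59/16,(I:179/12,(L:-21/8,Z:45/8):43/12):53/16):1/16,O:5/16):203/32,(P:-24/5,R:39/5):203/32)
total length: 713/16

713/16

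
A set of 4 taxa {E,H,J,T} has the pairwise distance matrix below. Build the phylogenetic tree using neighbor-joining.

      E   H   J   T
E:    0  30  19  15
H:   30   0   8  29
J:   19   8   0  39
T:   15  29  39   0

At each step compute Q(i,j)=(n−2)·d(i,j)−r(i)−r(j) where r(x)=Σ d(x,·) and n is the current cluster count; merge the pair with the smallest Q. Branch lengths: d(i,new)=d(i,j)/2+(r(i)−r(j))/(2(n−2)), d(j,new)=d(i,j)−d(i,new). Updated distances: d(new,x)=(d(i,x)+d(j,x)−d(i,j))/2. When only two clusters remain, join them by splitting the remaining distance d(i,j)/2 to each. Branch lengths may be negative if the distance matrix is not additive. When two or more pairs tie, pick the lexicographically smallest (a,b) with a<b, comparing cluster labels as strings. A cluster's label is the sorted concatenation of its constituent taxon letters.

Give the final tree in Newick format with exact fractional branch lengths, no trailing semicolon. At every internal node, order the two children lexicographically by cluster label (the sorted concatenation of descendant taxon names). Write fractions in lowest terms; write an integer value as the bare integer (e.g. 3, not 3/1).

(((E:11/4,T:49/4):71/4,H:17/4):15/8,J:15/8)

step 1: merge (E,T) at d=15, Q=-117; branch lengths E→11/4, T→49/4; new cluster ET
  updated: d(ET,H)=22, d(ET,J)=43/2
step 2: merge (ET,H) at d=22, Q=-103/2; branch lengths ET→71/4, H→17/4; new cluster EHT
  updated: d(EHT,J)=15/4
step 3: merge (EHT,J) at d=15/4; branch lengths EHT→15/8, J→15/8; new cluster EHJT
final tree: (((E:11/4,T:49/4):71/4,H:17/4):15/8,J:15/8)
total length: 163/4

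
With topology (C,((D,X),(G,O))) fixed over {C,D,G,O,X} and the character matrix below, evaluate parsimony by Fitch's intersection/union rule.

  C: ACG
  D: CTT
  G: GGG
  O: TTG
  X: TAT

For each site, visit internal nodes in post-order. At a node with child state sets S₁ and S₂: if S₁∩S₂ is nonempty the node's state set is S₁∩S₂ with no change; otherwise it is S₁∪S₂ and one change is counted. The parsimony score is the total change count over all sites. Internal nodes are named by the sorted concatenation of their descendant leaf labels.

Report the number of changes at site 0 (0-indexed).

3

[col 0] DX: children D:{C}, X:{T} ∪→ {C,T}; cost 1
[col 0] GO: children G:{G}, O:{T} ∪→ {G,T}; cost 1
[col 0] DGOX: children DX:{C,T}, GO:{G,T} ∩→ {T}; cost 0
[col 0] CDGOX: children C:{A}, DGOX:{T} ∪→ {A,T}; cost 1
[col 1] DX: children D:{T}, X:{A} ∪→ {A,T}; cost 1
[col 1] GO: children G:{G}, O:{T} ∪→ {G,T}; cost 1
[col 1] DGOX: children DX:{A,T}, GO:{G,T} ∩→ {T}; cost 0
[col 1] CDGOX: children C:{C}, DGOX:{T} ∪→ {C,T}; cost 1
[col 2] DX: children D:{T}, X:{T} ∩→ {T}; cost 0
[col 2] GO: children G:{G}, O:{G} ∩→ {G}; cost 0
[col 2] DGOX: children DX:{T}, GO:{G} ∪→ {G,T}; cost 1
[col 2] CDGOX: children C:{G}, DGOX:{G,T} ∩→ {G}; cost 0
per-site changes: [3, 3, 1]; total = 7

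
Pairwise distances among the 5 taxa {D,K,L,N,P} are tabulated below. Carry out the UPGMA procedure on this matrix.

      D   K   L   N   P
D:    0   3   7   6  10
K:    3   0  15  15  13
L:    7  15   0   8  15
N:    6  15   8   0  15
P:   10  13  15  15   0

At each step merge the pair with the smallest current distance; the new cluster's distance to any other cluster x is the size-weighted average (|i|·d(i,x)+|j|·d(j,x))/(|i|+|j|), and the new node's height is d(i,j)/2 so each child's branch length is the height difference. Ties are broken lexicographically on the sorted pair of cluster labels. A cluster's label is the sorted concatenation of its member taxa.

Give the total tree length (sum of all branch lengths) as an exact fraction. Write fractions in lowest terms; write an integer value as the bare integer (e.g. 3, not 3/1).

193/8

step 1: merge (D,K) at d=3; branch lengths D→3/2, K→3/2; new cluster DK
  updated: d(DK,L)=11, d(DK,N)=21/2, d(DK,P)=23/2
step 2: merge (L,N) at d=8; branch lengths L→4, N→4; new cluster LN
  updated: d(DK,LN)=43/4, d(LN,P)=15
step 3: merge (DK,LN) at d=43/4; branch lengths DK→31/8, LN→11/8; new cluster DKLN
  updated: d(DKLN,P)=53/4
step 4: merge (DKLN,P) at d=53/4; branch lengths DKLN→5/4, P→53/8; new cluster DKLNP
final tree: (((D:3/2,K:3/2):31/8,(L:4,N:4):11/8):5/4,P:53/8)
total length: 193/8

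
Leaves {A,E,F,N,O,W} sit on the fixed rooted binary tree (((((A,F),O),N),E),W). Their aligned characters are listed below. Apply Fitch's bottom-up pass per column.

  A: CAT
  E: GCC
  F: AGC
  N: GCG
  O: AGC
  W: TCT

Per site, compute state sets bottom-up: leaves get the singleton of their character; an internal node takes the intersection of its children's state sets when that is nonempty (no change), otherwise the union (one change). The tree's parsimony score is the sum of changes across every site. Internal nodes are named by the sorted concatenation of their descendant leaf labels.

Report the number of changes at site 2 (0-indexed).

AF@0: {C} ∪ {A} = {A,C} (union, +1)
AFO@0: {A,C} ∩ {A} = {A} (intersection, +0)
AFNO@0: {A} ∪ {G} = {A,G} (union, +1)
AEFNO@0: {A,G} ∩ {G} = {G} (intersection, +0)
AEFNOW@0: {G} ∪ {T} = {G,T} (union, +1)
AF@1: {A} ∪ {G} = {A,G} (union, +1)
AFO@1: {A,G} ∩ {G} = {G} (intersection, +0)
AFNO@1: {G} ∪ {C} = {C,G} (union, +1)
AEFNO@1: {C,G} ∩ {C} = {C} (intersection, +0)
AEFNOW@1: {C} ∩ {C} = {C} (intersection, +0)
AF@2: {T} ∪ {C} = {C,T} (union, +1)
AFO@2: {C,T} ∩ {C} = {C} (intersection, +0)
AFNO@2: {C} ∪ {G} = {C,G} (union, +1)
AEFNO@2: {C,G} ∩ {C} = {C} (intersection, +0)
AEFNOW@2: {C} ∪ {T} = {C,T} (union, +1)
per-site changes: [3, 2, 3]; total = 8

3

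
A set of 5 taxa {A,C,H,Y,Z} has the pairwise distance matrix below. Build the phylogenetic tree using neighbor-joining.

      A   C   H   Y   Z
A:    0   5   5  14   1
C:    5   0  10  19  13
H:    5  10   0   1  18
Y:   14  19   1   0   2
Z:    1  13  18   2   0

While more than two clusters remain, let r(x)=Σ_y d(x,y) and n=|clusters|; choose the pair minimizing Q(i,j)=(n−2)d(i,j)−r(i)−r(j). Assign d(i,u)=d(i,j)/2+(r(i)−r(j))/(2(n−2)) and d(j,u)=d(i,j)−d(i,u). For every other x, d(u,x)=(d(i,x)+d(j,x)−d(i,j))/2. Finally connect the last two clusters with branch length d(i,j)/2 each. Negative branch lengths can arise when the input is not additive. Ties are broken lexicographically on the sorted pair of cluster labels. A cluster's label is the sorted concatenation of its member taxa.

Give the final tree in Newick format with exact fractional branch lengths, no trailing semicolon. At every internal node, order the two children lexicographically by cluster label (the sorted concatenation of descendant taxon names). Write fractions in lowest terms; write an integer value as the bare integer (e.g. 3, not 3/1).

step 1: merge (H,Y) at d=1, Q=-67; branch lengths H→1/6, Y→5/6; new cluster HY
  updated: d(A,HY)=9, d(C,HY)=14, d(HY,Z)=19/2
step 2: merge (A,C) at d=5, Q=-37; branch lengths A→-7/4, C→27/4; new cluster AC
  updated: d(AC,HY)=9, d(AC,Z)=9/2
step 3: merge (AC,HY) at d=9, Q=-23; branch lengths AC→2, HY→7; new cluster ACHY
  updated: d(ACHY,Z)=5/2
step 4: merge (ACHY,Z) at d=5/2; branch lengths ACHY→5/4, Z→5/4; new cluster ACHYZ
final tree: (((A:-7/4,C:27/4):2,(H:1/6,Y:5/6):7):5/4,Z:5/4)
total length: 35/2

(((A:-7/4,C:27/4):2,(H:1/6,Y:5/6):7):5/4,Z:5/4)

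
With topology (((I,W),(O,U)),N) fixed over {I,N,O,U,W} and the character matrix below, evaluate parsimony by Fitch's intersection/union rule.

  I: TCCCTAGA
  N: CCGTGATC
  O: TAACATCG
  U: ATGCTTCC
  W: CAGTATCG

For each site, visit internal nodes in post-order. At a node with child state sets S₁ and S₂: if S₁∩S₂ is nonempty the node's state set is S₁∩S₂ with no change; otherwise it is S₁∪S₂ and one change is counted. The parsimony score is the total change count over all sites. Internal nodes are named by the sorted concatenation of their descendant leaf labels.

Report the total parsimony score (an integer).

site 0, node IW: I={T} ∪ W={C} → {C,T} (+1)
site 0, node OU: O={T} ∪ U={A} → {A,T} (+1)
site 0, node IOUW: IW={C,T} ∩ OU={A,T} → {T} (+0)
site 0, node INOUW: IOUW={T} ∪ N={C} → {C,T} (+1)
site 1, node IW: I={C} ∪ W={A} → {A,C} (+1)
site 1, node OU: O={A} ∪ U={T} → {A,T} (+1)
site 1, node IOUW: IW={A,C} ∩ OU={A,T} → {A} (+0)
site 1, node INOUW: IOUW={A} ∪ N={C} → {A,C} (+1)
site 2, node IW: I={C} ∪ W={G} → {C,G} (+1)
site 2, node OU: O={A} ∪ U={G} → {A,G} (+1)
site 2, node IOUW: IW={C,G} ∩ OU={A,G} → {G} (+0)
site 2, node INOUW: IOUW={G} ∩ N={G} → {G} (+0)
site 3, node IW: I={C} ∪ W={T} → {C,T} (+1)
site 3, node OU: O={C} ∩ U={C} → {C} (+0)
site 3, node IOUW: IW={C,T} ∩ OU={C} → {C} (+0)
site 3, node INOUW: IOUW={C} ∪ N={T} → {C,T} (+1)
site 4, node IW: I={T} ∪ W={A} → {A,T} (+1)
site 4, node OU: O={A} ∪ U={T} → {A,T} (+1)
site 4, node IOUW: IW={A,T} ∩ OU={A,T} → {A,T} (+0)
site 4, node INOUW: IOUW={A,T} ∪ N={G} → {A,G,T} (+1)
site 5, node IW: I={A} ∪ W={T} → {A,T} (+1)
site 5, node OU: O={T} ∩ U={T} → {T} (+0)
site 5, node IOUW: IW={A,T} ∩ OU={T} → {T} (+0)
site 5, node INOUW: IOUW={T} ∪ N={A} → {A,T} (+1)
site 6, node IW: I={G} ∪ W={C} → {C,G} (+1)
site 6, node OU: O={C} ∩ U={C} → {C} (+0)
site 6, node IOUW: IW={C,G} ∩ OU={C} → {C} (+0)
site 6, node INOUW: IOUW={C} ∪ N={T} → {C,T} (+1)
site 7, node IW: I={A} ∪ W={G} → {A,G} (+1)
site 7, node OU: O={G} ∪ U={C} → {C,G} (+1)
site 7, node IOUW: IW={A,G} ∩ OU={C,G} → {G} (+0)
site 7, node INOUW: IOUW={G} ∪ N={C} → {C,G} (+1)
per-site changes: [3, 3, 2, 2, 3, 2, 2, 3]; total = 20

20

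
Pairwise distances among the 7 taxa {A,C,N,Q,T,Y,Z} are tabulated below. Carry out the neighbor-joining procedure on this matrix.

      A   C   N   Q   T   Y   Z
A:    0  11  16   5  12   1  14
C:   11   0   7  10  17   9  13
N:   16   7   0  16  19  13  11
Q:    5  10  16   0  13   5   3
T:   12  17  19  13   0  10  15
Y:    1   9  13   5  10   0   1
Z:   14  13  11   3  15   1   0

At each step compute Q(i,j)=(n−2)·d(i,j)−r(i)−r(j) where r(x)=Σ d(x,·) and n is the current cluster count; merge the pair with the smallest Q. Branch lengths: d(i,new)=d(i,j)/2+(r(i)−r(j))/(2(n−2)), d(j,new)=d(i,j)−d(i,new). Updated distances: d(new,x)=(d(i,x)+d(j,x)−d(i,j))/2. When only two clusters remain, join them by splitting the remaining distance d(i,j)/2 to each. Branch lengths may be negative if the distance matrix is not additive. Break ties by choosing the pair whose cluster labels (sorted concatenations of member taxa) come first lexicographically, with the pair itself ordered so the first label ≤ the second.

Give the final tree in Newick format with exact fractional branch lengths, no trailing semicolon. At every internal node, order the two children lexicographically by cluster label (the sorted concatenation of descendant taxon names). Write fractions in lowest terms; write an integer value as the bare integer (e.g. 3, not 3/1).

step 1: merge (C,N) at d=7, Q=-114; branch lengths C→2, N→5; new cluster CN
  updated: d(A,CN)=10, d(CN,Q)=19/2, d(CN,T)=29/2, d(CN,Y)=15/2, d(CN,Z)=17/2
step 2: merge (Q,Z) at d=3, Q=-65; branch lengths Q→3/4, Z→9/4; new cluster QZ
  updated: d(A,QZ)=8, d(CN,QZ)=15/2, d(QZ,T)=25/2, d(QZ,Y)=3/2
step 3: merge (A,Y) at d=1, Q=-48; branch lengths A→7/3, Y→-4/3; new cluster AY
  updated: d(AY,CN)=33/4, d(AY,QZ)=17/4, d(AY,T)=21/2
step 4: merge (AY,T) at d=21/2, Q=-79/2; branch lengths AY→13/8, T→71/8; new cluster ATY
  updated: d(ATY,CN)=49/8, d(ATY,QZ)=25/8
step 5: merge (ATY,CN) at d=49/8, Q=-67/4; branch lengths ATY→7/8, CN→21/4; new cluster ACNTY
  updated: d(ACNTY,QZ)=9/4
step 6: merge (ACNTY,QZ) at d=9/4; branch lengths ACNTY→9/8, QZ→9/8; new cluster ACNQTYZ
final tree: ((((A:7/3,Y:-4/3):13/8,T:71/8):7/8,(C:2,N:5):21/4):9/8,(Q:3/4,Z:9/4):9/8)
total length: 239/8

((((A:7/3,Y:-4/3):13/8,T:71/8):7/8,(C:2,N:5):21/4):9/8,(Q:3/4,Z:9/4):9/8)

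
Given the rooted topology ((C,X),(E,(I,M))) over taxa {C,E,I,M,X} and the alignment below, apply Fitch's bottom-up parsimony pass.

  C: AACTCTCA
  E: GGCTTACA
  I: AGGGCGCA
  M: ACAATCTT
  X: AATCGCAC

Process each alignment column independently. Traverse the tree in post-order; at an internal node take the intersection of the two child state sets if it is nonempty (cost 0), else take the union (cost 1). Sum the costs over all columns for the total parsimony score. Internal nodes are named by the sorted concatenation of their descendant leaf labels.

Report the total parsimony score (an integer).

19

site 0, node CX: C={A} ∩ X={A} → {A} (+0)
site 0, node IM: I={A} ∩ M={A} → {A} (+0)
site 0, node EIM: E={G} ∪ IM={A} → {A,G} (+1)
site 0, node CEIMX: CX={A} ∩ EIM={A,G} → {A} (+0)
site 1, node CX: C={A} ∩ X={A} → {A} (+0)
site 1, node IM: I={G} ∪ M={C} → {C,G} (+1)
site 1, node EIM: E={G} ∩ IM={C,G} → {G} (+0)
site 1, node CEIMX: CX={A} ∪ EIM={G} → {A,G} (+1)
site 2, node CX: C={C} ∪ X={T} → {C,T} (+1)
site 2, node IM: I={G} ∪ M={A} → {A,G} (+1)
site 2, node EIM: E={C} ∪ IM={A,G} → {A,C,G} (+1)
site 2, node CEIMX: CX={C,T} ∩ EIM={A,C,G} → {C} (+0)
site 3, node CX: C={T} ∪ X={C} → {C,T} (+1)
site 3, node IM: I={G} ∪ M={A} → {A,G} (+1)
site 3, node EIM: E={T} ∪ IM={A,G} → {A,G,T} (+1)
site 3, node CEIMX: CX={C,T} ∩ EIM={A,G,T} → {T} (+0)
site 4, node CX: C={C} ∪ X={G} → {C,G} (+1)
site 4, node IM: I={C} ∪ M={T} → {C,T} (+1)
site 4, node EIM: E={T} ∩ IM={C,T} → {T} (+0)
site 4, node CEIMX: CX={C,G} ∪ EIM={T} → {C,G,T} (+1)
site 5, node CX: C={T} ∪ X={C} → {C,T} (+1)
site 5, node IM: I={G} ∪ M={C} → {C,G} (+1)
site 5, node EIM: E={A} ∪ IM={C,G} → {A,C,G} (+1)
site 5, node CEIMX: CX={C,T} ∩ EIM={A,C,G} → {C} (+0)
site 6, node CX: C={C} ∪ X={A} → {A,C} (+1)
site 6, node IM: I={C} ∪ M={T} → {C,T} (+1)
site 6, node EIM: E={C} ∩ IM={C,T} → {C} (+0)
site 6, node CEIMX: CX={A,C} ∩ EIM={C} → {C} (+0)
site 7, node CX: C={A} ∪ X={C} → {A,C} (+1)
site 7, node IM: I={A} ∪ M={T} → {A,T} (+1)
site 7, node EIM: E={A} ∩ IM={A,T} → {A} (+0)
site 7, node CEIMX: CX={A,C} ∩ EIM={A} → {A} (+0)
per-site changes: [1, 2, 3, 3, 3, 3, 2, 2]; total = 19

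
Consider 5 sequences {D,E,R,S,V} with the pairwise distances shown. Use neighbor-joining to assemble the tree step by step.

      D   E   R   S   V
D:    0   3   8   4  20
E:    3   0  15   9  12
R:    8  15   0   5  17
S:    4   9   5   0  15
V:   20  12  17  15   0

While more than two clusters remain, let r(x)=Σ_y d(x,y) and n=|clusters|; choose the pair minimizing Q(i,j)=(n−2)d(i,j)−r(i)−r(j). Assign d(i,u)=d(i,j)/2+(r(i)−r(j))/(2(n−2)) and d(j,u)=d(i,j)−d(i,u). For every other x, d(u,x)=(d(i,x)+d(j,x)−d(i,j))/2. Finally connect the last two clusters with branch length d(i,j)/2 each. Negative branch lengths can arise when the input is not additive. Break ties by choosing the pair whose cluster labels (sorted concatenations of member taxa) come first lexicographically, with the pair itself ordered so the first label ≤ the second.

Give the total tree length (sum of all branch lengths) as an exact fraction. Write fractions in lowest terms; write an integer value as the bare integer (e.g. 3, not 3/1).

97/4

iteration 1: select E,V (d=12, Q=-67); attach at lengths (11/6, 61/6); label the merged cluster EV
  updated: d(D,EV)=11/2, d(EV,R)=10, d(EV,S)=6
iteration 2: select D,EV (d=11/2, Q=-28); attach at lengths (7/4, 15/4); label the merged cluster DEV
  updated: d(DEV,R)=25/4, d(DEV,S)=9/4
iteration 3: select DEV,R (d=25/4, Q=-27/2); attach at lengths (7/4, 9/2); label the merged cluster DERV
  updated: d(DERV,S)=1/2
iteration 4: select DERV,S (d=1/2); attach at lengths (1/4, 1/4); label the merged cluster DERSV
final tree: (((D:7/4,(E:11/6,V:61/6):15/4):7/4,R:9/2):1/4,S:1/4)
total length: 97/4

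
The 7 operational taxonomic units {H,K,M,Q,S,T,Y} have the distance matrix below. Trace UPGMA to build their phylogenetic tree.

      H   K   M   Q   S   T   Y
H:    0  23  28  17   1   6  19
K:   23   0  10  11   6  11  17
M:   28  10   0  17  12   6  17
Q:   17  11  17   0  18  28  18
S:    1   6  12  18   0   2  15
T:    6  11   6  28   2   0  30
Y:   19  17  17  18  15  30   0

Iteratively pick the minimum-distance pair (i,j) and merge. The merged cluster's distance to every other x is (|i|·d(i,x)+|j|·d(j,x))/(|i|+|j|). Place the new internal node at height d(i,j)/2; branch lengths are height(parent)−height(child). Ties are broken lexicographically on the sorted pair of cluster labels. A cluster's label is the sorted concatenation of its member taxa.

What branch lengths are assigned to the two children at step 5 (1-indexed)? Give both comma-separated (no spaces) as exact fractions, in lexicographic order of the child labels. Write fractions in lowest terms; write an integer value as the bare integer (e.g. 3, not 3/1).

iteration 1: select H,S (d=1); attach at lengths (1/2, 1/2); label the merged cluster HS
  updated: d(HS,K)=29/2, d(HS,M)=20, d(HS,Q)=35/2, d(HS,T)=4, d(HS,Y)=17
iteration 2: select HS,T (d=4); attach at lengths (3/2, 2); label the merged cluster HST
  updated: d(HST,K)=40/3, d(HST,M)=46/3, d(HST,Q)=21, d(HST,Y)=64/3
iteration 3: select K,M (d=10); attach at lengths (5, 5); label the merged cluster KM
  updated: d(HST,KM)=43/3, d(KM,Q)=14, d(KM,Y)=17
iteration 4: select KM,Q (d=14); attach at lengths (2, 7); label the merged cluster KMQ
  updated: d(HST,KMQ)=149/9, d(KMQ,Y)=52/3
iteration 5: select HST,KMQ (d=149/9); attach at lengths (113/18, 23/18); label the merged cluster HKMQST
  updated: d(HKMQST,Y)=58/3
iteration 6: select HKMQST,Y (d=58/3); attach at lengths (25/18, 29/3); label the merged cluster HKMQSTY
final tree: ((((H:1/2,S:1/2):3/2,T:2):113/18,((K:5,M:5):2,Q:7):23/18):25/18,Y:29/3)
total length: 379/9

113/18,23/18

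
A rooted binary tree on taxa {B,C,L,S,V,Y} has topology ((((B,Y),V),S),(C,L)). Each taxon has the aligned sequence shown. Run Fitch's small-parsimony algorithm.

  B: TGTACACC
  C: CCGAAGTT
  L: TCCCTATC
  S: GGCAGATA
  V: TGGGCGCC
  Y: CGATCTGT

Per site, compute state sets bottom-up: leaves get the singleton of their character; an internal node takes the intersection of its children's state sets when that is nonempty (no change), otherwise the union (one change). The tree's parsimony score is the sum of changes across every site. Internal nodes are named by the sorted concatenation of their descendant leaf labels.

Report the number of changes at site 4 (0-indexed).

3

[col 0] BY: children B:{T}, Y:{C} ∪→ {C,T}; cost 1
[col 0] BVY: children BY:{C,T}, V:{T} ∩→ {T}; cost 0
[col 0] BSVY: children BVY:{T}, S:{G} ∪→ {G,T}; cost 1
[col 0] CL: children C:{C}, L:{T} ∪→ {C,T}; cost 1
[col 0] BCLSVY: children BSVY:{G,T}, CL:{C,T} ∩→ {T}; cost 0
[col 1] BY: children B:{G}, Y:{G} ∩→ {G}; cost 0
[col 1] BVY: children BY:{G}, V:{G} ∩→ {G}; cost 0
[col 1] BSVY: children BVY:{G}, S:{G} ∩→ {G}; cost 0
[col 1] CL: children C:{C}, L:{C} ∩→ {C}; cost 0
[col 1] BCLSVY: children BSVY:{G}, CL:{C} ∪→ {C,G}; cost 1
[col 2] BY: children B:{T}, Y:{A} ∪→ {A,T}; cost 1
[col 2] BVY: children BY:{A,T}, V:{G} ∪→ {A,G,T}; cost 1
[col 2] BSVY: children BVY:{A,G,T}, S:{C} ∪→ {A,C,G,T}; cost 1
[col 2] CL: children C:{G}, L:{C} ∪→ {C,G}; cost 1
[col 2] BCLSVY: children BSVY:{A,C,G,T}, CL:{C,G} ∩→ {C,G}; cost 0
[col 3] BY: children B:{A}, Y:{T} ∪→ {A,T}; cost 1
[col 3] BVY: children BY:{A,T}, V:{G} ∪→ {A,G,T}; cost 1
[col 3] BSVY: children BVY:{A,G,T}, S:{A} ∩→ {A}; cost 0
[col 3] CL: children C:{A}, L:{C} ∪→ {A,C}; cost 1
[col 3] BCLSVY: children BSVY:{A}, CL:{A,C} ∩→ {A}; cost 0
[col 4] BY: children B:{C}, Y:{C} ∩→ {C}; cost 0
[col 4] BVY: children BY:{C}, V:{C} ∩→ {C}; cost 0
[col 4] BSVY: children BVY:{C}, S:{G} ∪→ {C,G}; cost 1
[col 4] CL: children C:{A}, L:{T} ∪→ {A,T}; cost 1
[col 4] BCLSVY: children BSVY:{C,G}, CL:{A,T} ∪→ {A,C,G,T}; cost 1
[col 5] BY: children B:{A}, Y:{T} ∪→ {A,T}; cost 1
[col 5] BVY: children BY:{A,T}, V:{G} ∪→ {A,G,T}; cost 1
[col 5] BSVY: children BVY:{A,G,T}, S:{A} ∩→ {A}; cost 0
[col 5] CL: children C:{G}, L:{A} ∪→ {A,G}; cost 1
[col 5] BCLSVY: children BSVY:{A}, CL:{A,G} ∩→ {A}; cost 0
[col 6] BY: children B:{C}, Y:{G} ∪→ {C,G}; cost 1
[col 6] BVY: children BY:{C,G}, V:{C} ∩→ {C}; cost 0
[col 6] BSVY: children BVY:{C}, S:{T} ∪→ {C,T}; cost 1
[col 6] CL: children C:{T}, L:{T} ∩→ {T}; cost 0
[col 6] BCLSVY: children BSVY:{C,T}, CL:{T} ∩→ {T}; cost 0
[col 7] BY: children B:{C}, Y:{T} ∪→ {C,T}; cost 1
[col 7] BVY: children BY:{C,T}, V:{C} ∩→ {C}; cost 0
[col 7] BSVY: children BVY:{C}, S:{A} ∪→ {A,C}; cost 1
[col 7] CL: children C:{T}, L:{C} ∪→ {C,T}; cost 1
[col 7] BCLSVY: children BSVY:{A,C}, CL:{C,T} ∩→ {C}; cost 0
per-site changes: [3, 1, 4, 3, 3, 3, 2, 3]; total = 22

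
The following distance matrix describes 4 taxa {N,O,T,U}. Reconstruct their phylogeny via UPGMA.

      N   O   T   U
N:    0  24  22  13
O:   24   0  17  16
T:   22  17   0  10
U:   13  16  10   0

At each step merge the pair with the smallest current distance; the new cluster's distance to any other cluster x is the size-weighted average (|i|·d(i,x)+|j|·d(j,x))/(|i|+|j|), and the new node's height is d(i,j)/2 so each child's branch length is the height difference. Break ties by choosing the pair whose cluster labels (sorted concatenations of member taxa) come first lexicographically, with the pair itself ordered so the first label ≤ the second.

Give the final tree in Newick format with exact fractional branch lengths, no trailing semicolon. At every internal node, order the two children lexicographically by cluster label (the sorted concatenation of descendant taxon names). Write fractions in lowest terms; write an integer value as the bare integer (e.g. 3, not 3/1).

(N:59/6,(O:33/4,(T:5,U:5):13/4):19/12)

step 1: merge (T,U) at d=10; branch lengths T→5, U→5; new cluster TU
  updated: d(N,TU)=35/2, d(O,TU)=33/2
step 2: merge (O,TU) at d=33/2; branch lengths O→33/4, TU→13/4; new cluster OTU
  updated: d(N,OTU)=59/3
step 3: merge (N,OTU) at d=59/3; branch lengths N→59/6, OTU→19/12; new cluster NOTU
final tree: (N:59/6,(O:33/4,(T:5,U:5):13/4):19/12)
total length: 395/12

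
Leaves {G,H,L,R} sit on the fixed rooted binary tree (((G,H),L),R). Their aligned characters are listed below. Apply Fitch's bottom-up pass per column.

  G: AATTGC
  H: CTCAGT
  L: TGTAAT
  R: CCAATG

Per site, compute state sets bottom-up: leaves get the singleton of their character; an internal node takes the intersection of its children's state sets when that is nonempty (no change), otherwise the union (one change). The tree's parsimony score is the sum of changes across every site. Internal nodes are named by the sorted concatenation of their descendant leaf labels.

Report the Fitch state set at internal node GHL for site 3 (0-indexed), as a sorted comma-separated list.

[col 0] GH: children G:{A}, H:{C} ∪→ {A,C}; cost 1
[col 0] GHL: children GH:{A,C}, L:{T} ∪→ {A,C,T}; cost 1
[col 0] GHLR: children GHL:{A,C,T}, R:{C} ∩→ {C}; cost 0
[col 1] GH: children G:{A}, H:{T} ∪→ {A,T}; cost 1
[col 1] GHL: children GH:{A,T}, L:{G} ∪→ {A,G,T}; cost 1
[col 1] GHLR: children GHL:{A,G,T}, R:{C} ∪→ {A,C,G,T}; cost 1
[col 2] GH: children G:{T}, H:{C} ∪→ {C,T}; cost 1
[col 2] GHL: children GH:{C,T}, L:{T} ∩→ {T}; cost 0
[col 2] GHLR: children GHL:{T}, R:{A} ∪→ {A,T}; cost 1
[col 3] GH: children G:{T}, H:{A} ∪→ {A,T}; cost 1
[col 3] GHL: children GH:{A,T}, L:{A} ∩→ {A}; cost 0
[col 3] GHLR: children GHL:{A}, R:{A} ∩→ {A}; cost 0
[col 4] GH: children G:{G}, H:{G} ∩→ {G}; cost 0
[col 4] GHL: children GH:{G}, L:{A} ∪→ {A,G}; cost 1
[col 4] GHLR: children GHL:{A,G}, R:{T} ∪→ {A,G,T}; cost 1
[col 5] GH: children G:{C}, H:{T} ∪→ {C,T}; cost 1
[col 5] GHL: children GH:{C,T}, L:{T} ∩→ {T}; cost 0
[col 5] GHLR: children GHL:{T}, R:{G} ∪→ {G,T}; cost 1
per-site changes: [2, 3, 2, 1, 2, 2]; total = 12

A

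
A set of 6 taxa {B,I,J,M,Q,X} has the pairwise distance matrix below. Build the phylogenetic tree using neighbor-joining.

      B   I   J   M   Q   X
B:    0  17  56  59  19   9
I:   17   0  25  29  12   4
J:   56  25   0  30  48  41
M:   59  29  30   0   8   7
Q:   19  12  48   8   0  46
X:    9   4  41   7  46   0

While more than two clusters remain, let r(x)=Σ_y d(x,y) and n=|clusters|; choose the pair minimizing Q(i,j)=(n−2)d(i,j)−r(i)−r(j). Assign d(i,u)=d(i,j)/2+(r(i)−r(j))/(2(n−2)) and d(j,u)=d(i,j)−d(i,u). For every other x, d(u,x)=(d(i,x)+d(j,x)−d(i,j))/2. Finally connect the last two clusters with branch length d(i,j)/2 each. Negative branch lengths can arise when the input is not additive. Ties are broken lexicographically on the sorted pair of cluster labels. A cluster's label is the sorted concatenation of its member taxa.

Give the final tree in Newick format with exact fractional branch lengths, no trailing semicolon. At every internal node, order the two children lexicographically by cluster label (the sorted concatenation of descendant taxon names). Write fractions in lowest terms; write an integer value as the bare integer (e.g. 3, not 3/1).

((((B:45/4,X:-9/4):155/16,I:-59/16):111/16,J:393/16):167/32,(M:4,Q:4):167/32)

iteration 1: select M,Q (d=8, Q=-234); attach at lengths (4, 4); label the merged cluster MQ
  updated: d(B,MQ)=35, d(I,MQ)=33/2, d(J,MQ)=35, d(MQ,X)=45/2
iteration 2: select B,X (d=9, Q=-333/2); attach at lengths (45/4, -9/4); label the merged cluster BX
  updated: d(BX,I)=6, d(BX,J)=44, d(BX,MQ)=97/4
iteration 3: select BX,I (d=6, Q=-439/4); attach at lengths (155/16, -59/16); label the merged cluster BIX
  updated: d(BIX,J)=63/2, d(BIX,MQ)=139/8
iteration 4: select BIX,J (d=63/2, Q=-671/8); attach at lengths (111/16, 393/16); label the merged cluster BIJX
  updated: d(BIJX,MQ)=167/16
iteration 5: select BIJX,MQ (d=167/16); attach at lengths (167/32, 167/32); label the merged cluster BIJMQX
final tree: ((((B:45/4,X:-9/4):155/16,I:-59/16):111/16,J:393/16):167/32,(M:4,Q:4):167/32)
total length: 1039/16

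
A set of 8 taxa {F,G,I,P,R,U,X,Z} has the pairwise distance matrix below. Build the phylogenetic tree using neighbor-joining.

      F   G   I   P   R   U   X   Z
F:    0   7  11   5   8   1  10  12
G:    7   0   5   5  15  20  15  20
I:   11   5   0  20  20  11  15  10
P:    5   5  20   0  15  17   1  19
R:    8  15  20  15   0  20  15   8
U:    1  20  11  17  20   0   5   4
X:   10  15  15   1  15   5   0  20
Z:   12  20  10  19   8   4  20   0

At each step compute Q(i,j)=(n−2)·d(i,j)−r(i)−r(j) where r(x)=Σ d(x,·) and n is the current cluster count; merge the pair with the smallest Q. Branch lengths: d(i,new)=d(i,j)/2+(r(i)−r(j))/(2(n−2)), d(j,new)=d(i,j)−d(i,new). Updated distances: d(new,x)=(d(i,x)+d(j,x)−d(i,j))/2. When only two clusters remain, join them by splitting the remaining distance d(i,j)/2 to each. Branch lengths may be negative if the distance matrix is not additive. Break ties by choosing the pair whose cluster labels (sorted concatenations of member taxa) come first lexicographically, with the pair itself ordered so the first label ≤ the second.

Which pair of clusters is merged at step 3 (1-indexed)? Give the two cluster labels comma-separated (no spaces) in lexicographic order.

step 1: merge (P,X) at d=1, Q=-157; branch lengths P→7/12, X→5/12; new cluster PX
  updated: d(F,PX)=7, d(G,PX)=19/2, d(I,PX)=17, d(PX,R)=29/2, d(PX,U)=21/2, d(PX,Z)=19
step 2: merge (G,I) at d=5, Q=-251/2; branch lengths G→11/4, I→9/4; new cluster GI
  updated: d(F,GI)=13/2, d(GI,PX)=43/4, d(GI,R)=15, d(GI,U)=13, d(GI,Z)=25/2
step 3: merge (R,Z) at d=8, Q=-89; branch lengths R→21/4, Z→11/4; new cluster RZ
  updated: d(F,RZ)=6, d(GI,RZ)=39/4, d(PX,RZ)=51/4, d(RZ,U)=8
step 4: merge (F,U) at d=1, Q=-50; branch lengths F→-3/2, U→5/2; new cluster FU
  updated: d(FU,GI)=37/4, d(FU,PX)=33/4, d(FU,RZ)=13/2
step 5: merge (FU,RZ) at d=13/2, Q=-40; branch lengths FU→2, RZ→9/2; new cluster FRUZ
  updated: d(FRUZ,GI)=25/4, d(FRUZ,PX)=29/4
step 6: merge (FRUZ,GI) at d=25/4, Q=-97/4; branch lengths FRUZ→11/8, GI→39/8; new cluster FGIRUZ
  updated: d(FGIRUZ,PX)=47/8
step 7: merge (FGIRUZ,PX) at d=47/8; branch lengths FGIRUZ→47/16, PX→47/16; new cluster FGIPRUXZ
final tree: ((((F:-3/2,U:5/2):2,(R:21/4,Z:11/4):9/2):11/8,(G:11/4,I:9/4):39/8):47/16,(P:7/12,X:5/12):47/16)
total length: 269/8

R,Z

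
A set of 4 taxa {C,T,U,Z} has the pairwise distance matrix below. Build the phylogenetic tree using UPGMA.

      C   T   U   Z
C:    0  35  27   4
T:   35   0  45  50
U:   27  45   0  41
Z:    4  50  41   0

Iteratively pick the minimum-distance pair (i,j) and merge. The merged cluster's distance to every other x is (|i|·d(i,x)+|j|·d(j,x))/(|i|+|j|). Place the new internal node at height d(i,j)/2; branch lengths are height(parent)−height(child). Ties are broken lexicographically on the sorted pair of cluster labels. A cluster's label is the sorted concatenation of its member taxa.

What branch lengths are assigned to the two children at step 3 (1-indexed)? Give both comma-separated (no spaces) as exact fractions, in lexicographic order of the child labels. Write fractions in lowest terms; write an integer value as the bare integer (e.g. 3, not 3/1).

14/3,65/3

1. join C+Z (d=4) ⇒ CZ; edges |C|=2, |Z|=2
  updated: d(CZ,T)=85/2, d(CZ,U)=34
2. join CZ+U (d=34) ⇒ CUZ; edges |CZ|=15, |U|=17
  updated: d(CUZ,T)=130/3
3. join CUZ+T (d=130/3) ⇒ CTUZ; edges |CUZ|=14/3, |T|=65/3
final tree: (((C:2,Z:2):15,U:17):14/3,T:65/3)
total length: 187/3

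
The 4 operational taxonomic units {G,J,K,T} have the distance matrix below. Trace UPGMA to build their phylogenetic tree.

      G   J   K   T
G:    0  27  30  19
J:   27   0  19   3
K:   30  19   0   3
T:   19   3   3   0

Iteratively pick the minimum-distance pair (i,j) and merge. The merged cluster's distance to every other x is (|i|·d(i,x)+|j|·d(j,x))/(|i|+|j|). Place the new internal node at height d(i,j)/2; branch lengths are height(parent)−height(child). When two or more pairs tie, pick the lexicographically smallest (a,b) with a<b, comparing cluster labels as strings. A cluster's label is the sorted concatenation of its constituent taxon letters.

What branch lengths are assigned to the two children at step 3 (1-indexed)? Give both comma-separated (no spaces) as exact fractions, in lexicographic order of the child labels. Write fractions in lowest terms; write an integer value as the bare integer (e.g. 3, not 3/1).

38/3,43/6

step 1: merge (J,T) at d=3; branch lengths J→3/2, T→3/2; new cluster JT
  updated: d(G,JT)=23, d(JT,K)=11
step 2: merge (JT,K) at d=11; branch lengths JT→4, K→11/2; new cluster JKT
  updated: d(G,JKT)=76/3
step 3: merge (G,JKT) at d=76/3; branch lengths G→38/3, JKT→43/6; new cluster GJKT
final tree: (G:38/3,((J:3/2,T:3/2):4,K:11/2):43/6)
total length: 97/3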